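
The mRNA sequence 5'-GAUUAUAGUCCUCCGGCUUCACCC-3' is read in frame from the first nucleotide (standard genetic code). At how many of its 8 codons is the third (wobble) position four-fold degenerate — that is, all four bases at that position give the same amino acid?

Codon 1 GAU (Asp): third position 2-fold.
Codon 2 UAU (Tyr): third position 2-fold.
Codon 3 AGU (Ser): third position 2-fold.
Codon 4 CCU (Pro): third position 4-fold.
Codon 5 CCG (Pro): third position 4-fold.
Codon 6 GCU (Ala): third position 4-fold.
Codon 7 UCA (Ser): third position 4-fold.
Codon 8 CCC (Pro): third position 4-fold.
Four-fold degenerate third positions: 5.

5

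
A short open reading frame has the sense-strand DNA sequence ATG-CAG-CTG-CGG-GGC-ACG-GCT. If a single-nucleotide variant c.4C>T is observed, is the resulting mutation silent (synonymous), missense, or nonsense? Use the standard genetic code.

Position 4 falls in codon 2: CAG → Gln.
After the substitution the codon is TAG → Stop.
The new codon is a stop codon, so this is a nonsense mutation.

nonsense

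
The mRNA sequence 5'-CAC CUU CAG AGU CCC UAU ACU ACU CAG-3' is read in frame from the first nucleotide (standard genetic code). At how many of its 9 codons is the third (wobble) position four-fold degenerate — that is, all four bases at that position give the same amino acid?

4

Codon 1 CAC (His): third position 2-fold.
Codon 2 CUU (Leu): third position 4-fold.
Codon 3 CAG (Gln): third position 2-fold.
Codon 4 AGU (Ser): third position 2-fold.
Codon 5 CCC (Pro): third position 4-fold.
Codon 6 UAU (Tyr): third position 2-fold.
Codon 7 ACU (Thr): third position 4-fold.
Codon 8 ACU (Thr): third position 4-fold.
Codon 9 CAG (Gln): third position 2-fold.
Four-fold degenerate third positions: 4.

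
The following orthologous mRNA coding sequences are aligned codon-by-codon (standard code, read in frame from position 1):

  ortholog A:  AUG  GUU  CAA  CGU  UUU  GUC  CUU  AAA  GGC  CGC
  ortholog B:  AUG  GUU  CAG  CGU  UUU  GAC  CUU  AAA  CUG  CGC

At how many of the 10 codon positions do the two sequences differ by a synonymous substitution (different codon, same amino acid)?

Codon 1: AUG Met / AUG Met — identical.
Codon 2: GUU Val / GUU Val — identical.
Codon 3: CAA Gln / CAG Gln — synonymous.
Codon 4: CGU Arg / CGU Arg — identical.
Codon 5: UUU Phe / UUU Phe — identical.
Codon 6: GUC Val / GAC Asp — nonsynonymous.
Codon 7: CUU Leu / CUU Leu — identical.
Codon 8: AAA Lys / AAA Lys — identical.
Codon 9: GGC Gly / CUG Leu — nonsynonymous.
Codon 10: CGC Arg / CGC Arg — identical.
Synonymous differences: 1.

1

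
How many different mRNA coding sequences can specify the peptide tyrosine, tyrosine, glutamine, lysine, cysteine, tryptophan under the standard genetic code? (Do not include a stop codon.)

Tyr: 2 codons.
Tyr: 2 codons.
Gln: 2 codons.
Lys: 2 codons.
Cys: 2 codons.
Trp: 1 codon.
2 × 2 × 2 × 2 × 2 × 1 = 32.

32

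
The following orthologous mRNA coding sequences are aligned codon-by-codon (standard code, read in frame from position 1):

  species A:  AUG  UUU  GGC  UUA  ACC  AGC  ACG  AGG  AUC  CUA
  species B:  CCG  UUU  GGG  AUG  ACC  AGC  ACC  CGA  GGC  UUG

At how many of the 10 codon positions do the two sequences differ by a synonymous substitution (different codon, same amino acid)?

Codon 1: AUG Met / CCG Pro — nonsynonymous.
Codon 2: UUU Phe / UUU Phe — identical.
Codon 3: GGC Gly / GGG Gly — synonymous.
Codon 4: UUA Leu / AUG Met — nonsynonymous.
Codon 5: ACC Thr / ACC Thr — identical.
Codon 6: AGC Ser / AGC Ser — identical.
Codon 7: ACG Thr / ACC Thr — synonymous.
Codon 8: AGG Arg / CGA Arg — synonymous.
Codon 9: AUC Ile / GGC Gly — nonsynonymous.
Codon 10: CUA Leu / UUG Leu — synonymous.
Synonymous differences: 4.

4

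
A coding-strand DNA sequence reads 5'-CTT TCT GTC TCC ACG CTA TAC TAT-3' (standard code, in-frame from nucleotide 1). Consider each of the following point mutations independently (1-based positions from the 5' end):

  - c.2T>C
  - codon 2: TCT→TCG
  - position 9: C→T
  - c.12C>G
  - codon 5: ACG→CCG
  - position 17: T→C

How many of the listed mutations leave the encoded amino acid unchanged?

Codon 1: CTT (Leu) → CCT (Pro) — missense.
Codon 2: TCT (Ser) → TCG (Ser) — synonymous.
Codon 3: GTC (Val) → GTT (Val) — synonymous.
Codon 4: TCC (Ser) → TCG (Ser) — synonymous.
Codon 5: ACG (Thr) → CCG (Pro) — missense.
Codon 6: CTA (Leu) → CCA (Pro) — missense.
Synonymous: 3 of 6.

3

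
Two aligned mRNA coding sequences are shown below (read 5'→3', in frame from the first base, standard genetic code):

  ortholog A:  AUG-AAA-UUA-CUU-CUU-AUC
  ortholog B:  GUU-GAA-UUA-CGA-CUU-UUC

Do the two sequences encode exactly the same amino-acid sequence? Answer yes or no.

no

Codon 1: AUG Met / GUU Val — nonsynonymous.
Codon 2: AAA Lys / GAA Glu — nonsynonymous.
Codon 3: UUA Leu / UUA Leu — identical.
Codon 4: CUU Leu / CGA Arg — nonsynonymous.
Codon 5: CUU Leu / CUU Leu — identical.
Codon 6: AUC Ile / UUC Phe — nonsynonymous.
Nonsynonymous differences: 4 → different protein.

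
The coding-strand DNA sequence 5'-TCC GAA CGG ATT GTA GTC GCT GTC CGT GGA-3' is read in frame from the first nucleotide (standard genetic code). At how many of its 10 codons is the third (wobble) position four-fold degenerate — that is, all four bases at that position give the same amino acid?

8

Codon 1 TCC (Ser): third position 4-fold.
Codon 2 GAA (Glu): third position 2-fold.
Codon 3 CGG (Arg): third position 4-fold.
Codon 4 ATT (Ile): third position 3-fold.
Codon 5 GTA (Val): third position 4-fold.
Codon 6 GTC (Val): third position 4-fold.
Codon 7 GCT (Ala): third position 4-fold.
Codon 8 GTC (Val): third position 4-fold.
Codon 9 CGT (Arg): third position 4-fold.
Codon 10 GGA (Gly): third position 4-fold.
Four-fold degenerate third positions: 8.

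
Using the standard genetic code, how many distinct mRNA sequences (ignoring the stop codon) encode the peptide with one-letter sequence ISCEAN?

Ile: 3 codons.
Ser: 6 codons.
Cys: 2 codons.
Glu: 2 codons.
Ala: 4 codons.
Asn: 2 codons.
3 × 6 × 2 × 2 × 4 × 2 = 576.

576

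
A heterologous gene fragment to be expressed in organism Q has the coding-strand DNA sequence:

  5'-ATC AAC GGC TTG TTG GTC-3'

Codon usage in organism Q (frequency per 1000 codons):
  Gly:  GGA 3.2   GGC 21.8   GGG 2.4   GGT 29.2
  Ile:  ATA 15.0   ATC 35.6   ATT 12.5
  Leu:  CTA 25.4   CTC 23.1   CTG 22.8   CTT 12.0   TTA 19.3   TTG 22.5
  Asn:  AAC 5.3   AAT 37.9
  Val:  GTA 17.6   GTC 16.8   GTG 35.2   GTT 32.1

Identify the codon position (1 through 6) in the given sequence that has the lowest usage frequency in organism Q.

2

Codon 1 ATC (Ile): 35.6 per 1000.
Codon 2 AAC (Asn): 5.3 per 1000.
Codon 3 GGC (Gly): 21.8 per 1000.
Codon 4 TTG (Leu): 22.5 per 1000.
Codon 5 TTG (Leu): 22.5 per 1000.
Codon 6 GTC (Val): 16.8 per 1000.
Lowest frequency is 5.3 at codon 2.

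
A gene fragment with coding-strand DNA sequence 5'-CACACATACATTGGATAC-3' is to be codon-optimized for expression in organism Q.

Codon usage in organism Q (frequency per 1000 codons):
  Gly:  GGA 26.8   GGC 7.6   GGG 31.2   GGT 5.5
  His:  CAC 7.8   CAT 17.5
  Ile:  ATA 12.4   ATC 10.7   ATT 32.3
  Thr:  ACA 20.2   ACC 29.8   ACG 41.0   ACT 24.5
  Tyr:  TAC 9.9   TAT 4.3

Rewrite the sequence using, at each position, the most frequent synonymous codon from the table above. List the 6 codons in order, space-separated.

Codon 1 (His): best is CAT at 17.5.
Codon 2 (Thr): best is ACG at 41.0.
Codon 3 (Tyr): best is TAC at 9.9.
Codon 4 (Ile): best is ATT at 32.3.
Codon 5 (Gly): best is GGG at 31.2.
Codon 6 (Tyr): best is TAC at 9.9.

CAT ACG TAC ATT GGG TAC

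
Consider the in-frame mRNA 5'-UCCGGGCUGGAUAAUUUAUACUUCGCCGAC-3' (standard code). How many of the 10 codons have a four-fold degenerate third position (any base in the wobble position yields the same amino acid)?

Codon 1 UCC (Ser): third position 4-fold.
Codon 2 GGG (Gly): third position 4-fold.
Codon 3 CUG (Leu): third position 4-fold.
Codon 4 GAU (Asp): third position 2-fold.
Codon 5 AAU (Asn): third position 2-fold.
Codon 6 UUA (Leu): third position 2-fold.
Codon 7 UAC (Tyr): third position 2-fold.
Codon 8 UUC (Phe): third position 2-fold.
Codon 9 GCC (Ala): third position 4-fold.
Codon 10 GAC (Asp): third position 2-fold.
Four-fold degenerate third positions: 4.

4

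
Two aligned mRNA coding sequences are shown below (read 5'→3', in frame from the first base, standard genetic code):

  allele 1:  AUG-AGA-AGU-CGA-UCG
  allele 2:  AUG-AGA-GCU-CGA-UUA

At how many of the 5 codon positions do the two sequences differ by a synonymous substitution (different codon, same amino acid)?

Codon 1: AUG Met / AUG Met — identical.
Codon 2: AGA Arg / AGA Arg — identical.
Codon 3: AGU Ser / GCU Ala — nonsynonymous.
Codon 4: CGA Arg / CGA Arg — identical.
Codon 5: UCG Ser / UUA Leu — nonsynonymous.
Synonymous differences: 0.

0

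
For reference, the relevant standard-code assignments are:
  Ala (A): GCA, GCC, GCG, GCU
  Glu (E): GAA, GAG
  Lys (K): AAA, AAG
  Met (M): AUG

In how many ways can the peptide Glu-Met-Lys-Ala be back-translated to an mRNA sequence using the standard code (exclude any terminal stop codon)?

Glu: 2 codons.
Met: 1 codon.
Lys: 2 codons.
Ala: 4 codons.
2 × 1 × 2 × 4 = 16.

16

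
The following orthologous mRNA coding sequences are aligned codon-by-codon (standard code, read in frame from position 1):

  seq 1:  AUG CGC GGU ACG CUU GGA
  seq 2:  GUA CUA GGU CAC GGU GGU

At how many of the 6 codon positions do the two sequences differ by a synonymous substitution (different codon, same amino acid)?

1

Codon 1: AUG Met / GUA Val — nonsynonymous.
Codon 2: CGC Arg / CUA Leu — nonsynonymous.
Codon 3: GGU Gly / GGU Gly — identical.
Codon 4: ACG Thr / CAC His — nonsynonymous.
Codon 5: CUU Leu / GGU Gly — nonsynonymous.
Codon 6: GGA Gly / GGU Gly — synonymous.
Synonymous differences: 1.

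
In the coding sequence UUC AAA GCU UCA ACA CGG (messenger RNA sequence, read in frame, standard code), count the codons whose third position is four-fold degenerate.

4

Codon 1 UUC (Phe): third position 2-fold.
Codon 2 AAA (Lys): third position 2-fold.
Codon 3 GCU (Ala): third position 4-fold.
Codon 4 UCA (Ser): third position 4-fold.
Codon 5 ACA (Thr): third position 4-fold.
Codon 6 CGG (Arg): third position 4-fold.
Four-fold degenerate third positions: 4.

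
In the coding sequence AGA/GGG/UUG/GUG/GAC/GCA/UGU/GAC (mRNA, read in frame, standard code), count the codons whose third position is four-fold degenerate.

Codon 1 AGA (Arg): third position 2-fold.
Codon 2 GGG (Gly): third position 4-fold.
Codon 3 UUG (Leu): third position 2-fold.
Codon 4 GUG (Val): third position 4-fold.
Codon 5 GAC (Asp): third position 2-fold.
Codon 6 GCA (Ala): third position 4-fold.
Codon 7 UGU (Cys): third position 2-fold.
Codon 8 GAC (Asp): third position 2-fold.
Four-fold degenerate third positions: 3.

3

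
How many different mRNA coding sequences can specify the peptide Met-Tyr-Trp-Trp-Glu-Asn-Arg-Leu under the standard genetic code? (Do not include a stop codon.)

288

Met: 1 codon.
Tyr: 2 codons.
Trp: 1 codon.
Trp: 1 codon.
Glu: 2 codons.
Asn: 2 codons.
Arg: 6 codons.
Leu: 6 codons.
1 × 2 × 1 × 1 × 2 × 2 × 6 × 6 = 288.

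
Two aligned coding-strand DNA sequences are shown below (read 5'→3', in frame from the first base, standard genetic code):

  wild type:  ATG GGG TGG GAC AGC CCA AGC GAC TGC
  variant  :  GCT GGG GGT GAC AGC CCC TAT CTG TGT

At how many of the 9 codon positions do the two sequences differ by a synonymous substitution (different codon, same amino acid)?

Codon 1: ATG Met / GCT Ala — nonsynonymous.
Codon 2: GGG Gly / GGG Gly — identical.
Codon 3: TGG Trp / GGT Gly — nonsynonymous.
Codon 4: GAC Asp / GAC Asp — identical.
Codon 5: AGC Ser / AGC Ser — identical.
Codon 6: CCA Pro / CCC Pro — synonymous.
Codon 7: AGC Ser / TAT Tyr — nonsynonymous.
Codon 8: GAC Asp / CTG Leu — nonsynonymous.
Codon 9: TGC Cys / TGT Cys — synonymous.
Synonymous differences: 2.

2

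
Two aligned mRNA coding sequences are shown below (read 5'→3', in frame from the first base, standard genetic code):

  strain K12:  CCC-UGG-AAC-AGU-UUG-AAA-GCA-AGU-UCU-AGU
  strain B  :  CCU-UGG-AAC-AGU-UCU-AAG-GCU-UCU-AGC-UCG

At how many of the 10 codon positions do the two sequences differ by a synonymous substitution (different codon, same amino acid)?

Codon 1: CCC Pro / CCU Pro — synonymous.
Codon 2: UGG Trp / UGG Trp — identical.
Codon 3: AAC Asn / AAC Asn — identical.
Codon 4: AGU Ser / AGU Ser — identical.
Codon 5: UUG Leu / UCU Ser — nonsynonymous.
Codon 6: AAA Lys / AAG Lys — synonymous.
Codon 7: GCA Ala / GCU Ala — synonymous.
Codon 8: AGU Ser / UCU Ser — synonymous.
Codon 9: UCU Ser / AGC Ser — synonymous.
Codon 10: AGU Ser / UCG Ser — synonymous.
Synonymous differences: 6.

6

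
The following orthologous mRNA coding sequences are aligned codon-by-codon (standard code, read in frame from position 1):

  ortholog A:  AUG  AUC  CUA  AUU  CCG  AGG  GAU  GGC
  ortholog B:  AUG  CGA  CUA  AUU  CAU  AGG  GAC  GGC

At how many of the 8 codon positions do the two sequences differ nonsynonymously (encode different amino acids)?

Codon 1: AUG Met / AUG Met — identical.
Codon 2: AUC Ile / CGA Arg — nonsynonymous.
Codon 3: CUA Leu / CUA Leu — identical.
Codon 4: AUU Ile / AUU Ile — identical.
Codon 5: CCG Pro / CAU His — nonsynonymous.
Codon 6: AGG Arg / AGG Arg — identical.
Codon 7: GAU Asp / GAC Asp — synonymous.
Codon 8: GGC Gly / GGC Gly — identical.
Nonsynonymous differences: 2.

2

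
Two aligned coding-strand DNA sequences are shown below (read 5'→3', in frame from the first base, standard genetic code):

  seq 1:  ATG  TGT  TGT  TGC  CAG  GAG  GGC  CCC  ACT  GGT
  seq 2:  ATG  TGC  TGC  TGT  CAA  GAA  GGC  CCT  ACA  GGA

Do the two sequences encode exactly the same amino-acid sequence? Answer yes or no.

yes

Codon 1: ATG Met / ATG Met — identical.
Codon 2: TGT Cys / TGC Cys — synonymous.
Codon 3: TGT Cys / TGC Cys — synonymous.
Codon 4: TGC Cys / TGT Cys — synonymous.
Codon 5: CAG Gln / CAA Gln — synonymous.
Codon 6: GAG Glu / GAA Glu — synonymous.
Codon 7: GGC Gly / GGC Gly — identical.
Codon 8: CCC Pro / CCT Pro — synonymous.
Codon 9: ACT Thr / ACA Thr — synonymous.
Codon 10: GGT Gly / GGA Gly — synonymous.
Nonsynonymous differences: 0 → same protein.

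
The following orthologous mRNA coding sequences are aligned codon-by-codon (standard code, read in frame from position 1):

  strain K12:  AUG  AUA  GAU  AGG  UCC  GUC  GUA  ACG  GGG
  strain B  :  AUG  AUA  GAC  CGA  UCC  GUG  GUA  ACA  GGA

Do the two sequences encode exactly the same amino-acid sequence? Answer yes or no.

Codon 1: AUG Met / AUG Met — identical.
Codon 2: AUA Ile / AUA Ile — identical.
Codon 3: GAU Asp / GAC Asp — synonymous.
Codon 4: AGG Arg / CGA Arg — synonymous.
Codon 5: UCC Ser / UCC Ser — identical.
Codon 6: GUC Val / GUG Val — synonymous.
Codon 7: GUA Val / GUA Val — identical.
Codon 8: ACG Thr / ACA Thr — synonymous.
Codon 9: GGG Gly / GGA Gly — synonymous.
Nonsynonymous differences: 0 → same protein.

yes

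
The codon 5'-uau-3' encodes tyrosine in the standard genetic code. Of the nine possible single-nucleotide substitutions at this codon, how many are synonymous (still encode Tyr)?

Position 1: none → 0 synonymous.
Position 2: none → 0 synonymous.
Position 3: UAC → 1 synonymous.
Total: 0 + 0 + 1 = 1.

1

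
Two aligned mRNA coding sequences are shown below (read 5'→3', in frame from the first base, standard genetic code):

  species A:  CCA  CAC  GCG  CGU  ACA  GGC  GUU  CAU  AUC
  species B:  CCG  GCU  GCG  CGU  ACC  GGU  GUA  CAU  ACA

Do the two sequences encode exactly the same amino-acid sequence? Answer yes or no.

Codon 1: CCA Pro / CCG Pro — synonymous.
Codon 2: CAC His / GCU Ala — nonsynonymous.
Codon 3: GCG Ala / GCG Ala — identical.
Codon 4: CGU Arg / CGU Arg — identical.
Codon 5: ACA Thr / ACC Thr — synonymous.
Codon 6: GGC Gly / GGU Gly — synonymous.
Codon 7: GUU Val / GUA Val — synonymous.
Codon 8: CAU His / CAU His — identical.
Codon 9: AUC Ile / ACA Thr — nonsynonymous.
Nonsynonymous differences: 2 → different protein.

no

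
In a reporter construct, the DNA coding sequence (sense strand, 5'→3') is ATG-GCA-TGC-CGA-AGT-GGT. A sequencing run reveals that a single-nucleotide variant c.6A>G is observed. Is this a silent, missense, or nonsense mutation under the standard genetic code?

Position 6 falls in codon 2: GCA → Ala.
After the substitution the codon is GCG → Ala.
Both encode Ala, so the change is synonymous.

silent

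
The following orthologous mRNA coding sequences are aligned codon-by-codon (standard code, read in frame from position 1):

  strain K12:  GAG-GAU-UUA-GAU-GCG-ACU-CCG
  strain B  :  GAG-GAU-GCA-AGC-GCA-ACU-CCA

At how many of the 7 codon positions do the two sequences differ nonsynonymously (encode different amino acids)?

2

Codon 1: GAG Glu / GAG Glu — identical.
Codon 2: GAU Asp / GAU Asp — identical.
Codon 3: UUA Leu / GCA Ala — nonsynonymous.
Codon 4: GAU Asp / AGC Ser — nonsynonymous.
Codon 5: GCG Ala / GCA Ala — synonymous.
Codon 6: ACU Thr / ACU Thr — identical.
Codon 7: CCG Pro / CCA Pro — synonymous.
Nonsynonymous differences: 2.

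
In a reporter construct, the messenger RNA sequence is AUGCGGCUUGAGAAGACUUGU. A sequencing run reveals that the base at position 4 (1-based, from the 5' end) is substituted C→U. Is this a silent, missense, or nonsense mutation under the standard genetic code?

Position 4 falls in codon 2: CGG → Arg.
After the substitution the codon is UGG → Trp.
Arg ≠ Trp, so this is a missense mutation.

missense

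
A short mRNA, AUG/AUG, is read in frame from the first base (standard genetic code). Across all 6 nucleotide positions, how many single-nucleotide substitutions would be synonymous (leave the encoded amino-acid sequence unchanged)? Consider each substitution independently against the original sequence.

0

Codon 1 (AUG, Met): 0 synonymous substitutions.
Codon 2 (AUG, Met): 0 synonymous substitutions.
Total: 0 + 0 = 0.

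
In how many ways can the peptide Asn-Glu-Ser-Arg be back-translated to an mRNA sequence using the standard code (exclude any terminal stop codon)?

144

Asn: 2 codons.
Glu: 2 codons.
Ser: 6 codons.
Arg: 6 codons.
2 × 2 × 6 × 6 = 144.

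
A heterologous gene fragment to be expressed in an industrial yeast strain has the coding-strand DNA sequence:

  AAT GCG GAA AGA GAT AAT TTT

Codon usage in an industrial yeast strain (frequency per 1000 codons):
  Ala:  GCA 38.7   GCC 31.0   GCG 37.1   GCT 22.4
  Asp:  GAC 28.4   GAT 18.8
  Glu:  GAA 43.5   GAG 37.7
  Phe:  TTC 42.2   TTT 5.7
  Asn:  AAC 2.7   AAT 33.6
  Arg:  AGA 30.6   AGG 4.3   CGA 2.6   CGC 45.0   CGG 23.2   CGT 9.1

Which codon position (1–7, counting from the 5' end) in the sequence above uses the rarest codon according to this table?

7

Codon 1 AAT (Asn): 33.6 per 1000.
Codon 2 GCG (Ala): 37.1 per 1000.
Codon 3 GAA (Glu): 43.5 per 1000.
Codon 4 AGA (Arg): 30.6 per 1000.
Codon 5 GAT (Asp): 18.8 per 1000.
Codon 6 AAT (Asn): 33.6 per 1000.
Codon 7 TTT (Phe): 5.7 per 1000.
Lowest frequency is 5.7 at codon 7.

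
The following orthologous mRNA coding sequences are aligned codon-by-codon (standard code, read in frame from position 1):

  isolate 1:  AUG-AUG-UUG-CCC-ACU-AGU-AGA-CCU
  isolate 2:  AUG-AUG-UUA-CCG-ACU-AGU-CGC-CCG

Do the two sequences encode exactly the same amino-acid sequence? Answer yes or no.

Codon 1: AUG Met / AUG Met — identical.
Codon 2: AUG Met / AUG Met — identical.
Codon 3: UUG Leu / UUA Leu — synonymous.
Codon 4: CCC Pro / CCG Pro — synonymous.
Codon 5: ACU Thr / ACU Thr — identical.
Codon 6: AGU Ser / AGU Ser — identical.
Codon 7: AGA Arg / CGC Arg — synonymous.
Codon 8: CCU Pro / CCG Pro — synonymous.
Nonsynonymous differences: 0 → same protein.

yes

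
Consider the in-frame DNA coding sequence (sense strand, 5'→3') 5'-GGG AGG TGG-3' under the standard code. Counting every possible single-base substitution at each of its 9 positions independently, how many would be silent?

Codon 1 (GGG, Gly): 3 synonymous substitutions.
Codon 2 (AGG, Arg): 2 synonymous substitutions.
Codon 3 (TGG, Trp): 0 synonymous substitutions.
Total: 3 + 2 + 0 = 5.

5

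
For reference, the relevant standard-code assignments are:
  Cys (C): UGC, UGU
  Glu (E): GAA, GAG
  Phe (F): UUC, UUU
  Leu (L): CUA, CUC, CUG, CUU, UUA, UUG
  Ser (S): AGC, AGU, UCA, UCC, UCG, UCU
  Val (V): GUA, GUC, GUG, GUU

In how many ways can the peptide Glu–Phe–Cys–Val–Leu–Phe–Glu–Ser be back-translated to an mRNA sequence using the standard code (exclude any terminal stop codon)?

Glu: 2 codons.
Phe: 2 codons.
Cys: 2 codons.
Val: 4 codons.
Leu: 6 codons.
Phe: 2 codons.
Glu: 2 codons.
Ser: 6 codons.
2 × 2 × 2 × 4 × 6 × 2 × 2 × 6 = 4608.

4608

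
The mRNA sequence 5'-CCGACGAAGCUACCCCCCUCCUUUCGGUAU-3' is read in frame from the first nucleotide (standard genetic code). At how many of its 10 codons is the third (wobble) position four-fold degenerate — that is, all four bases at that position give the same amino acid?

7

Codon 1 CCG (Pro): third position 4-fold.
Codon 2 ACG (Thr): third position 4-fold.
Codon 3 AAG (Lys): third position 2-fold.
Codon 4 CUA (Leu): third position 4-fold.
Codon 5 CCC (Pro): third position 4-fold.
Codon 6 CCC (Pro): third position 4-fold.
Codon 7 UCC (Ser): third position 4-fold.
Codon 8 UUU (Phe): third position 2-fold.
Codon 9 CGG (Arg): third position 4-fold.
Codon 10 UAU (Tyr): third position 2-fold.
Four-fold degenerate third positions: 7.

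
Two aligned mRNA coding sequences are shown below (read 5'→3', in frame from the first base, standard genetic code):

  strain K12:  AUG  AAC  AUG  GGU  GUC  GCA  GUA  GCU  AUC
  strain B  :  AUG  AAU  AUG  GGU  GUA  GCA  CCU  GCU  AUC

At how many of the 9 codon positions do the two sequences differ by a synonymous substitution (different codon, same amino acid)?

2

Codon 1: AUG Met / AUG Met — identical.
Codon 2: AAC Asn / AAU Asn — synonymous.
Codon 3: AUG Met / AUG Met — identical.
Codon 4: GGU Gly / GGU Gly — identical.
Codon 5: GUC Val / GUA Val — synonymous.
Codon 6: GCA Ala / GCA Ala — identical.
Codon 7: GUA Val / CCU Pro — nonsynonymous.
Codon 8: GCU Ala / GCU Ala — identical.
Codon 9: AUC Ile / AUC Ile — identical.
Synonymous differences: 2.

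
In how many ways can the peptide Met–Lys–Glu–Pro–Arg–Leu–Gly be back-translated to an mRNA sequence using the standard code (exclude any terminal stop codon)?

Met: 1 codon.
Lys: 2 codons.
Glu: 2 codons.
Pro: 4 codons.
Arg: 6 codons.
Leu: 6 codons.
Gly: 4 codons.
1 × 2 × 2 × 4 × 6 × 6 × 4 = 2304.

2304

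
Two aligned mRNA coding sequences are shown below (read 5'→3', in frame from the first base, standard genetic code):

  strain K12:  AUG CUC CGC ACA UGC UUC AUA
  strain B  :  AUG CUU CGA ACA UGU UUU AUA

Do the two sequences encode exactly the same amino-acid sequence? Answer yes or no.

yes

Codon 1: AUG Met / AUG Met — identical.
Codon 2: CUC Leu / CUU Leu — synonymous.
Codon 3: CGC Arg / CGA Arg — synonymous.
Codon 4: ACA Thr / ACA Thr — identical.
Codon 5: UGC Cys / UGU Cys — synonymous.
Codon 6: UUC Phe / UUU Phe — synonymous.
Codon 7: AUA Ile / AUA Ile — identical.
Nonsynonymous differences: 0 → same protein.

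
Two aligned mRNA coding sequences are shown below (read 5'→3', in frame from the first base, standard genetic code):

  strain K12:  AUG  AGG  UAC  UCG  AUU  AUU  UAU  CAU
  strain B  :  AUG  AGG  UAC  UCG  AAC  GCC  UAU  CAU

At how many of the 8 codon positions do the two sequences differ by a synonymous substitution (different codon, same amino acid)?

0

Codon 1: AUG Met / AUG Met — identical.
Codon 2: AGG Arg / AGG Arg — identical.
Codon 3: UAC Tyr / UAC Tyr — identical.
Codon 4: UCG Ser / UCG Ser — identical.
Codon 5: AUU Ile / AAC Asn — nonsynonymous.
Codon 6: AUU Ile / GCC Ala — nonsynonymous.
Codon 7: UAU Tyr / UAU Tyr — identical.
Codon 8: CAU His / CAU His — identical.
Synonymous differences: 0.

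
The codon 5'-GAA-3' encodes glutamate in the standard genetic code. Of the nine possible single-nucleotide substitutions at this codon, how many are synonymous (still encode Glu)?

1

Position 1: none → 0 synonymous.
Position 2: none → 0 synonymous.
Position 3: GAG → 1 synonymous.
Total: 0 + 0 + 1 = 1.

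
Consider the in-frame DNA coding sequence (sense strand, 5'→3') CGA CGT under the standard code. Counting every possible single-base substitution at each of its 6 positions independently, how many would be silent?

7

Codon 1 (CGA, Arg): 4 synonymous substitutions.
Codon 2 (CGT, Arg): 3 synonymous substitutions.
Total: 4 + 3 = 7.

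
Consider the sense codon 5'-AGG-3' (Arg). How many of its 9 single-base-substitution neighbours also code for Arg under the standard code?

2

Position 1: CGG → 1 synonymous.
Position 2: none → 0 synonymous.
Position 3: AGA → 1 synonymous.
Total: 1 + 0 + 1 = 2.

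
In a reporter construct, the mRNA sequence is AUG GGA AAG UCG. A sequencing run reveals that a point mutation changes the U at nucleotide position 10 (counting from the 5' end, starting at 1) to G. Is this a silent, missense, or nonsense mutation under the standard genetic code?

Position 10 falls in codon 4: UCG → Ser.
After the substitution the codon is GCG → Ala.
Ser ≠ Ala, so this is a missense mutation.

missense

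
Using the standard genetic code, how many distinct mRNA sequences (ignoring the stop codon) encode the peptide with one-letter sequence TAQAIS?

Thr: 4 codons.
Ala: 4 codons.
Gln: 2 codons.
Ala: 4 codons.
Ile: 3 codons.
Ser: 6 codons.
4 × 4 × 2 × 4 × 3 × 6 = 2304.

2304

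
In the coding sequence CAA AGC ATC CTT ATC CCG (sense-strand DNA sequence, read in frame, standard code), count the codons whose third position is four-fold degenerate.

Codon 1 CAA (Gln): third position 2-fold.
Codon 2 AGC (Ser): third position 2-fold.
Codon 3 ATC (Ile): third position 3-fold.
Codon 4 CTT (Leu): third position 4-fold.
Codon 5 ATC (Ile): third position 3-fold.
Codon 6 CCG (Pro): third position 4-fold.
Four-fold degenerate third positions: 2.

2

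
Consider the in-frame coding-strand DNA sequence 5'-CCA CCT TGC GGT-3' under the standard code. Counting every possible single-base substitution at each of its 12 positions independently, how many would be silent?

10

Codon 1 (CCA, Pro): 3 synonymous substitutions.
Codon 2 (CCT, Pro): 3 synonymous substitutions.
Codon 3 (TGC, Cys): 1 synonymous substitution.
Codon 4 (GGT, Gly): 3 synonymous substitutions.
Total: 3 + 3 + 1 + 3 = 10.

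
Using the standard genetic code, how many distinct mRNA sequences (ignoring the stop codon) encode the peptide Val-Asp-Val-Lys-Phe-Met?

Val: 4 codons.
Asp: 2 codons.
Val: 4 codons.
Lys: 2 codons.
Phe: 2 codons.
Met: 1 codon.
4 × 2 × 4 × 2 × 2 × 1 = 128.

128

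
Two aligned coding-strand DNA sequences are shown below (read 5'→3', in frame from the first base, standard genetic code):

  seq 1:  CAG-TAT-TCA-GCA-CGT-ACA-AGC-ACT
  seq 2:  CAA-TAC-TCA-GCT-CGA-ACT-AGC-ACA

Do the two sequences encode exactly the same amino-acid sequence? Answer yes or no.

yes

Codon 1: CAG Gln / CAA Gln — synonymous.
Codon 2: TAT Tyr / TAC Tyr — synonymous.
Codon 3: TCA Ser / TCA Ser — identical.
Codon 4: GCA Ala / GCT Ala — synonymous.
Codon 5: CGT Arg / CGA Arg — synonymous.
Codon 6: ACA Thr / ACT Thr — synonymous.
Codon 7: AGC Ser / AGC Ser — identical.
Codon 8: ACT Thr / ACA Thr — synonymous.
Nonsynonymous differences: 0 → same protein.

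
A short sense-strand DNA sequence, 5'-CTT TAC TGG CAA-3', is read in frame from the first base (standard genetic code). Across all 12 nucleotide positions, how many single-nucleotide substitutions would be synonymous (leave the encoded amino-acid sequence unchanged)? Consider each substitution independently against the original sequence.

Codon 1 (CTT, Leu): 3 synonymous substitutions.
Codon 2 (TAC, Tyr): 1 synonymous substitution.
Codon 3 (TGG, Trp): 0 synonymous substitutions.
Codon 4 (CAA, Gln): 1 synonymous substitution.
Total: 3 + 1 + 0 + 1 = 5.

5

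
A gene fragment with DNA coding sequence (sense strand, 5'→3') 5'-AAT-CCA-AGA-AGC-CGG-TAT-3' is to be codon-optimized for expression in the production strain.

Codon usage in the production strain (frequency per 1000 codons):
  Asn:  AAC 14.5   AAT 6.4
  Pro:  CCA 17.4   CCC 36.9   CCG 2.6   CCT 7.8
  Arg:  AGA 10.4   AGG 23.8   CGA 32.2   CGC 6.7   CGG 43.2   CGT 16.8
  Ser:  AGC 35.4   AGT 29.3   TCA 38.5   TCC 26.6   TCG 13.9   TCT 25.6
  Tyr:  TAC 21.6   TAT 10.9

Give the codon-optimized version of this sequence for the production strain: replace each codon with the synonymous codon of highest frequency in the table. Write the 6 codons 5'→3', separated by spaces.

AAC CCC CGG TCA CGG TAC

Codon 1 (Asn): best is AAC at 14.5.
Codon 2 (Pro): best is CCC at 36.9.
Codon 3 (Arg): best is CGG at 43.2.
Codon 4 (Ser): best is TCA at 38.5.
Codon 5 (Arg): best is CGG at 43.2.
Codon 6 (Tyr): best is TAC at 21.6.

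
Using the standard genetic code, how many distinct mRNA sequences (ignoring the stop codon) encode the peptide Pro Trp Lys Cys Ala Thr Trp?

Pro: 4 codons.
Trp: 1 codon.
Lys: 2 codons.
Cys: 2 codons.
Ala: 4 codons.
Thr: 4 codons.
Trp: 1 codon.
4 × 1 × 2 × 2 × 4 × 4 × 1 = 256.

256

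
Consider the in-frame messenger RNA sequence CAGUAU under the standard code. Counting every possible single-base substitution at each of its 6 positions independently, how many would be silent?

2

Codon 1 (CAG, Gln): 1 synonymous substitution.
Codon 2 (UAU, Tyr): 1 synonymous substitution.
Total: 1 + 1 = 2.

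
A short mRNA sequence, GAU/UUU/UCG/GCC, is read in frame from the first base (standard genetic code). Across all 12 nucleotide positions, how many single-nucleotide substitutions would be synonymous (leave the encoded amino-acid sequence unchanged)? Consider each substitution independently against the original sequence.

Codon 1 (GAU, Asp): 1 synonymous substitution.
Codon 2 (UUU, Phe): 1 synonymous substitution.
Codon 3 (UCG, Ser): 3 synonymous substitutions.
Codon 4 (GCC, Ala): 3 synonymous substitutions.
Total: 1 + 1 + 3 + 3 = 8.

8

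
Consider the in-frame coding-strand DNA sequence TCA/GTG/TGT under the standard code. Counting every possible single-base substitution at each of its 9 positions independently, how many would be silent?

7

Codon 1 (TCA, Ser): 3 synonymous substitutions.
Codon 2 (GTG, Val): 3 synonymous substitutions.
Codon 3 (TGT, Cys): 1 synonymous substitution.
Total: 3 + 3 + 1 = 7.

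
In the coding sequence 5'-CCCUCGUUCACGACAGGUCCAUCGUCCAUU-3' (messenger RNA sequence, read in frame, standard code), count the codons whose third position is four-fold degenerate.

8

Codon 1 CCC (Pro): third position 4-fold.
Codon 2 UCG (Ser): third position 4-fold.
Codon 3 UUC (Phe): third position 2-fold.
Codon 4 ACG (Thr): third position 4-fold.
Codon 5 ACA (Thr): third position 4-fold.
Codon 6 GGU (Gly): third position 4-fold.
Codon 7 CCA (Pro): third position 4-fold.
Codon 8 UCG (Ser): third position 4-fold.
Codon 9 UCC (Ser): third position 4-fold.
Codon 10 AUU (Ile): third position 3-fold.
Four-fold degenerate third positions: 8.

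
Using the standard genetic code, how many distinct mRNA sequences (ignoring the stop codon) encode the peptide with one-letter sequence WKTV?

32

Trp: 1 codon.
Lys: 2 codons.
Thr: 4 codons.
Val: 4 codons.
1 × 2 × 4 × 4 = 32.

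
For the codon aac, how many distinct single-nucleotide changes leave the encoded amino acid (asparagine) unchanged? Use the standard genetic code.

Position 1: none → 0 synonymous.
Position 2: none → 0 synonymous.
Position 3: AAT → 1 synonymous.
Total: 0 + 0 + 1 = 1.

1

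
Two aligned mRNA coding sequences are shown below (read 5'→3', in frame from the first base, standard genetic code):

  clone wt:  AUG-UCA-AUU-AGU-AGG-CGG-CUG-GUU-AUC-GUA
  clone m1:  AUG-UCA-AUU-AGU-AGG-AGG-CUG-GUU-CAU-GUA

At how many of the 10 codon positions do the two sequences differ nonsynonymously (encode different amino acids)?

Codon 1: AUG Met / AUG Met — identical.
Codon 2: UCA Ser / UCA Ser — identical.
Codon 3: AUU Ile / AUU Ile — identical.
Codon 4: AGU Ser / AGU Ser — identical.
Codon 5: AGG Arg / AGG Arg — identical.
Codon 6: CGG Arg / AGG Arg — synonymous.
Codon 7: CUG Leu / CUG Leu — identical.
Codon 8: GUU Val / GUU Val — identical.
Codon 9: AUC Ile / CAU His — nonsynonymous.
Codon 10: GUA Val / GUA Val — identical.
Nonsynonymous differences: 1.

1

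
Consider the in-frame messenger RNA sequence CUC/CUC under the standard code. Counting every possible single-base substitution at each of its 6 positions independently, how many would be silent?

Codon 1 (CUC, Leu): 3 synonymous substitutions.
Codon 2 (CUC, Leu): 3 synonymous substitutions.
Total: 3 + 3 = 6.

6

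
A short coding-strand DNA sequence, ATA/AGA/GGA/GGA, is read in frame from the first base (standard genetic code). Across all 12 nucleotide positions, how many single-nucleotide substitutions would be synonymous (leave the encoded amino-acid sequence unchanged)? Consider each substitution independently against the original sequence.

Codon 1 (ATA, Ile): 2 synonymous substitutions.
Codon 2 (AGA, Arg): 2 synonymous substitutions.
Codon 3 (GGA, Gly): 3 synonymous substitutions.
Codon 4 (GGA, Gly): 3 synonymous substitutions.
Total: 2 + 2 + 3 + 3 = 10.

10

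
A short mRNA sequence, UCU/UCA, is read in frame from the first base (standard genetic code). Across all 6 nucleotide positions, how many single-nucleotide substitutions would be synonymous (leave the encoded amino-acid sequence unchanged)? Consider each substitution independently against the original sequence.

Codon 1 (UCU, Ser): 3 synonymous substitutions.
Codon 2 (UCA, Ser): 3 synonymous substitutions.
Total: 3 + 3 = 6.

6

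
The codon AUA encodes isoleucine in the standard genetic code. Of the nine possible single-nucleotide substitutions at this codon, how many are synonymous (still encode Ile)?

2

Position 1: none → 0 synonymous.
Position 2: none → 0 synonymous.
Position 3: AUU, AUC → 2 synonymous.
Total: 0 + 0 + 2 = 2.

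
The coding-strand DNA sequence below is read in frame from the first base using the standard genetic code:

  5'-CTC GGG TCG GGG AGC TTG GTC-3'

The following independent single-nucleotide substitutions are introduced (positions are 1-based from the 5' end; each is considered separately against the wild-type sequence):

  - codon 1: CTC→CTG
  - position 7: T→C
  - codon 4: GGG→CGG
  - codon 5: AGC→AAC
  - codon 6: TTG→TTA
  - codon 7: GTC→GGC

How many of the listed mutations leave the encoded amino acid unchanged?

2

Codon 1: CTC (Leu) → CTG (Leu) — synonymous.
Codon 3: TCG (Ser) → CCG (Pro) — missense.
Codon 4: GGG (Gly) → CGG (Arg) — missense.
Codon 5: AGC (Ser) → AAC (Asn) — missense.
Codon 6: TTG (Leu) → TTA (Leu) — synonymous.
Codon 7: GTC (Val) → GGC (Gly) — missense.
Synonymous: 2 of 6.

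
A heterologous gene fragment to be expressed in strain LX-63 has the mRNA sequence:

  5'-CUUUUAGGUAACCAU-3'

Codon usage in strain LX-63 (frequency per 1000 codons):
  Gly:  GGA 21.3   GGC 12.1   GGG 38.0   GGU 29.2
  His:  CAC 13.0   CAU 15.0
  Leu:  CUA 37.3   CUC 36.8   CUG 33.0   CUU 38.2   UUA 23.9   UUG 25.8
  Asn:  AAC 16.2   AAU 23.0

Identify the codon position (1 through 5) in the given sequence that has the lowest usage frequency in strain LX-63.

Codon 1 CUU (Leu): 38.2 per 1000.
Codon 2 UUA (Leu): 23.9 per 1000.
Codon 3 GGU (Gly): 29.2 per 1000.
Codon 4 AAC (Asn): 16.2 per 1000.
Codon 5 CAU (His): 15.0 per 1000.
Lowest frequency is 15.0 at codon 5.

5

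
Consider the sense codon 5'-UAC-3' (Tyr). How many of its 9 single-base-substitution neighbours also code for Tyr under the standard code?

Position 1: none → 0 synonymous.
Position 2: none → 0 synonymous.
Position 3: UAU → 1 synonymous.
Total: 0 + 0 + 1 = 1.

1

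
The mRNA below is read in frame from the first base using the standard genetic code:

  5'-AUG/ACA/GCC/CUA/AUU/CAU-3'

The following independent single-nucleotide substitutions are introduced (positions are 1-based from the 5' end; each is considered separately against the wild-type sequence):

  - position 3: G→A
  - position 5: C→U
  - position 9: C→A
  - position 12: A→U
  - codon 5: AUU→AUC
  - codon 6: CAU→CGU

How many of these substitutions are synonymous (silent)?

3

Codon 1: AUG (Met) → AUA (Ile) — missense.
Codon 2: ACA (Thr) → AUA (Ile) — missense.
Codon 3: GCC (Ala) → GCA (Ala) — synonymous.
Codon 4: CUA (Leu) → CUU (Leu) — synonymous.
Codon 5: AUU (Ile) → AUC (Ile) — synonymous.
Codon 6: CAU (His) → CGU (Arg) — missense.
Synonymous: 3 of 6.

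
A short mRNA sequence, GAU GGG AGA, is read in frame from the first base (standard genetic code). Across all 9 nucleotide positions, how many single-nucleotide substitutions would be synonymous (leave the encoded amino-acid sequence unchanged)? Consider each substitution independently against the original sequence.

6

Codon 1 (GAU, Asp): 1 synonymous substitution.
Codon 2 (GGG, Gly): 3 synonymous substitutions.
Codon 3 (AGA, Arg): 2 synonymous substitutions.
Total: 1 + 3 + 2 = 6.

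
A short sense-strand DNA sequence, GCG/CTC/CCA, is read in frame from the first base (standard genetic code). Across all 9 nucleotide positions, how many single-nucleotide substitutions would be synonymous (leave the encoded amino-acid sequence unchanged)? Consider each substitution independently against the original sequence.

9

Codon 1 (GCG, Ala): 3 synonymous substitutions.
Codon 2 (CTC, Leu): 3 synonymous substitutions.
Codon 3 (CCA, Pro): 3 synonymous substitutions.
Total: 3 + 3 + 3 = 9.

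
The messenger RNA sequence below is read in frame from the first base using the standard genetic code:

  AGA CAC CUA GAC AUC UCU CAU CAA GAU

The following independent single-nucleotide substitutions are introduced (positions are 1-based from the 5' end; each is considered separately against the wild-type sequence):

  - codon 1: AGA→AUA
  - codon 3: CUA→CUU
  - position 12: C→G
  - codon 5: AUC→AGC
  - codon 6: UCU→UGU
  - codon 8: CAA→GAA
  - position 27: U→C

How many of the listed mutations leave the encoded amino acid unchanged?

2

Codon 1: AGA (Arg) → AUA (Ile) — missense.
Codon 3: CUA (Leu) → CUU (Leu) — synonymous.
Codon 4: GAC (Asp) → GAG (Glu) — missense.
Codon 5: AUC (Ile) → AGC (Ser) — missense.
Codon 6: UCU (Ser) → UGU (Cys) — missense.
Codon 8: CAA (Gln) → GAA (Glu) — missense.
Codon 9: GAU (Asp) → GAC (Asp) — synonymous.
Synonymous: 2 of 7.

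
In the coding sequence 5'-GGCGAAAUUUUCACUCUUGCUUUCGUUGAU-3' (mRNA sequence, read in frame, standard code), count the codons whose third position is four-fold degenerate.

Codon 1 GGC (Gly): third position 4-fold.
Codon 2 GAA (Glu): third position 2-fold.
Codon 3 AUU (Ile): third position 3-fold.
Codon 4 UUC (Phe): third position 2-fold.
Codon 5 ACU (Thr): third position 4-fold.
Codon 6 CUU (Leu): third position 4-fold.
Codon 7 GCU (Ala): third position 4-fold.
Codon 8 UUC (Phe): third position 2-fold.
Codon 9 GUU (Val): third position 4-fold.
Codon 10 GAU (Asp): third position 2-fold.
Four-fold degenerate third positions: 5.

5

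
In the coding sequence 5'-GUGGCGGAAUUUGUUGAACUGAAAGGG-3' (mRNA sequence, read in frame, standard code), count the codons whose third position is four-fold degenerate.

Codon 1 GUG (Val): third position 4-fold.
Codon 2 GCG (Ala): third position 4-fold.
Codon 3 GAA (Glu): third position 2-fold.
Codon 4 UUU (Phe): third position 2-fold.
Codon 5 GUU (Val): third position 4-fold.
Codon 6 GAA (Glu): third position 2-fold.
Codon 7 CUG (Leu): third position 4-fold.
Codon 8 AAA (Lys): third position 2-fold.
Codon 9 GGG (Gly): third position 4-fold.
Four-fold degenerate third positions: 5.

5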